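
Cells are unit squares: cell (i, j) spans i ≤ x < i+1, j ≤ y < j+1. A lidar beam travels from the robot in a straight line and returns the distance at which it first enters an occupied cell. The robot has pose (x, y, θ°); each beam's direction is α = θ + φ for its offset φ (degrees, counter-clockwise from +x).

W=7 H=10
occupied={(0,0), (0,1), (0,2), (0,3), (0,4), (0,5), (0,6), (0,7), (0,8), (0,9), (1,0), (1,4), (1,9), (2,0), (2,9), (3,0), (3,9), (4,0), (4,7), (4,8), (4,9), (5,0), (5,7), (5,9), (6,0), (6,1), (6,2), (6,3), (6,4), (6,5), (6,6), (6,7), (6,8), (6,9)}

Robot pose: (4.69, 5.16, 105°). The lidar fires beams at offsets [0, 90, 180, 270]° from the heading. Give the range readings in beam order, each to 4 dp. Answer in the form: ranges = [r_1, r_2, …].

ranges = [1.9049, 2.7849, 4.3067, 1.3562]

beam 1: φ=0°, α=105°
  direction (-0.2588, 0.9659); cell (4,5); t to first gridline: x 2.6660, y 0.8696 (then +3.8637 / +1.0353)
    (4,6) via y @ 0.8696
    (4,7) via y @ 1.9049  # hit
  → r_1 = 1.9049
beam 2: φ=90°, α=195°
  direction (-0.9659, -0.2588); cell (4,5); t to first gridline: x 0.7143, y 0.6182 (then +1.0353 / +3.8637)
    (4,4) via y @ 0.6182
    (3,4) via x @ 0.7143
    (2,4) via x @ 1.7496
    (1,4) via x @ 2.7849  # hit
  → r_2 = 2.7849
beam 3: φ=180°, α=285°
  direction (0.2588, -0.9659); cell (4,5); t to first gridline: x 1.1977, y 0.1656 (then +3.8637 / +1.0353)
    (4,4) via y @ 0.1656
    (5,4) via x @ 1.1977
    (5,3) via y @ 1.2009
    (5,2) via y @ 2.2362
    (5,1) via y @ 3.2715
    (5,0) via y @ 4.3067  # hit
  → r_3 = 4.3067
beam 4: φ=270°, α=15°
  direction (0.9659, 0.2588); cell (4,5); t to first gridline: x 0.3209, y 3.2455 (then +1.0353 / +3.8637)
    (5,5) via x @ 0.3209
    (6,5) via x @ 1.3562  # hit
  → r_4 = 1.3562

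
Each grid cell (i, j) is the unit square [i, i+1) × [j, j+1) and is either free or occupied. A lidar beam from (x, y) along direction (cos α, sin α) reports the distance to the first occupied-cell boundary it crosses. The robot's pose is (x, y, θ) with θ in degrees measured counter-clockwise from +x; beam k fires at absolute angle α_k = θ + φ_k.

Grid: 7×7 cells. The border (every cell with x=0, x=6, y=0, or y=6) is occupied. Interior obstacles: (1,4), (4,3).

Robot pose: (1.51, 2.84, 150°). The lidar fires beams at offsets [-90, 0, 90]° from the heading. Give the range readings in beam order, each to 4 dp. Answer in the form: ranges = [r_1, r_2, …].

beam 1: φ=-90°, α=60°
  dir = (cos 60°, sin 60°) = (0.5000, 0.8660); from cell (1,2)
  next x-line at t=0.9800, next y-line at t=0.1848; Δt_x=2.0000, Δt_y=1.1547
    y: enter (1,3) at t=0.1848
    x: enter (2,3) at t=0.9800
    y: enter (2,4) at t=1.3395
    y: enter (2,5) at t=2.4942
    x: enter (3,5) at t=2.9800
    y: enter (3,6) at t=3.6489 ← occupied
  → r_1 = 3.6489
beam 2: φ=0°, α=150°
  dir = (cos 150°, sin 150°) = (-0.8660, 0.5000); from cell (1,2)
  next x-line at t=0.5889, next y-line at t=0.3200; Δt_x=1.1547, Δt_y=2.0000
    y: enter (1,3) at t=0.3200
    x: enter (0,3) at t=0.5889 ← occupied
  → r_2 = 0.5889
beam 3: φ=90°, α=240°
  dir = (cos 240°, sin 240°) = (-0.5000, -0.8660); from cell (1,2)
  next x-line at t=1.0200, next y-line at t=0.9699; Δt_x=2.0000, Δt_y=1.1547
    y: enter (1,1) at t=0.9699
    x: enter (0,1) at t=1.0200 ← occupied
  → r_3 = 1.0200

ranges = [3.6489, 0.5889, 1.0200]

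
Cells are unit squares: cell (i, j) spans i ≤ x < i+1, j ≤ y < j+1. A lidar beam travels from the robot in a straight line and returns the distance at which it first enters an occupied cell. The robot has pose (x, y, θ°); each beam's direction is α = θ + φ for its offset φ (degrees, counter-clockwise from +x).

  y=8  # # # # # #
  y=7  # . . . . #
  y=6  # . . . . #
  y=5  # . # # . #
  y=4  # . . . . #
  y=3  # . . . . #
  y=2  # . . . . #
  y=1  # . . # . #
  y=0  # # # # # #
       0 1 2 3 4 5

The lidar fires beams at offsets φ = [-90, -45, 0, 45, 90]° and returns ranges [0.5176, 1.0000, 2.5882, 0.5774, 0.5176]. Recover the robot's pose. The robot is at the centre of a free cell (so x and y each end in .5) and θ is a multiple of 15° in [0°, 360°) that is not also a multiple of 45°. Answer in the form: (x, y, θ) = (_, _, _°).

Candidates: 25 free-cell centres × 16 headings = 400 poses. Raycast each; keep the one whose scan matches to 4 dp.
  (1.5, 5.5, 60°): beam 1 = 0.5774 ≠ 0.5176 ✗
  (2.5, 6.5, 30°): beam 1 = 0.5774 ≠ 0.5176 ✗
  (1.5, 5.5, 240°): beam 1 = 0.5774 ≠ 0.5176 ✗
  (1.5, 7.5, 330°): beam 1 = 1.0000 ≠ 0.5176 ✗
  …
  (4.5, 5.5, 105°): r_1=0.5176, r_2=1.0000, r_3=2.5882, r_4=0.5774, r_5=0.5176 — all match ✓
No second candidate reproduces the full scan.

(x, y, θ) = (4.5, 5.5, 105°)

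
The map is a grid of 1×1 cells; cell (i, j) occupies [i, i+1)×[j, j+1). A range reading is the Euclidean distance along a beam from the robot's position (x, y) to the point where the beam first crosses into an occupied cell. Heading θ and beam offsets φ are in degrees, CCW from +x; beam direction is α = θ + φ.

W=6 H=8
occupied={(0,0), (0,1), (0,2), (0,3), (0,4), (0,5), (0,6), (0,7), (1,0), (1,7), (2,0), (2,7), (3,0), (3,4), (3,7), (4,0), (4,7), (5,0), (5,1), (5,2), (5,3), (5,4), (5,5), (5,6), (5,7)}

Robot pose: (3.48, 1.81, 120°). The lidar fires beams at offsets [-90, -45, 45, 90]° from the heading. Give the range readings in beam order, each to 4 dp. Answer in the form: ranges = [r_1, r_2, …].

ranges = [1.7551, 5.3731, 2.5675, 1.6200]

beam 1: φ=-90°, α=30°
  d=(0.8660,0.5000)  start (3,1)  tX=0.6004 tY=0.3800  stride 1/|dx|=1.1547 1/|dy|=2.0000
    cross y-line → (3,2), t=0.3800
    cross x-line → (4,2), t=0.6004
    cross x-line → (5,2), t=1.7551 (wall)
  → r_1 = 1.7551
beam 2: φ=-45°, α=75°
  d=(0.2588,0.9659)  start (3,1)  tX=2.0091 tY=0.1967  stride 1/|dx|=3.8637 1/|dy|=1.0353
    cross y-line → (3,2), t=0.1967
    cross y-line → (3,3), t=1.2320
    cross x-line → (4,3), t=2.0091
    cross y-line → (4,4), t=2.2673
    cross y-line → (4,5), t=3.3025
    cross y-line → (4,6), t=4.3378
    cross y-line → (4,7), t=5.3731 (wall)
  → r_2 = 5.3731
beam 3: φ=45°, α=165°
  d=(-0.9659,0.2588)  start (3,1)  tX=0.4969 tY=0.7341  stride 1/|dx|=1.0353 1/|dy|=3.8637
    cross x-line → (2,1), t=0.4969
    cross y-line → (2,2), t=0.7341
    cross x-line → (1,2), t=1.5322
    cross x-line → (0,2), t=2.5675 (wall)
  → r_3 = 2.5675
beam 4: φ=90°, α=210°
  d=(-0.8660,-0.5000)  start (3,1)  tX=0.5543 tY=1.6200  stride 1/|dx|=1.1547 1/|dy|=2.0000
    cross x-line → (2,1), t=0.5543
    cross y-line → (2,0), t=1.6200 (wall)
  → r_4 = 1.6200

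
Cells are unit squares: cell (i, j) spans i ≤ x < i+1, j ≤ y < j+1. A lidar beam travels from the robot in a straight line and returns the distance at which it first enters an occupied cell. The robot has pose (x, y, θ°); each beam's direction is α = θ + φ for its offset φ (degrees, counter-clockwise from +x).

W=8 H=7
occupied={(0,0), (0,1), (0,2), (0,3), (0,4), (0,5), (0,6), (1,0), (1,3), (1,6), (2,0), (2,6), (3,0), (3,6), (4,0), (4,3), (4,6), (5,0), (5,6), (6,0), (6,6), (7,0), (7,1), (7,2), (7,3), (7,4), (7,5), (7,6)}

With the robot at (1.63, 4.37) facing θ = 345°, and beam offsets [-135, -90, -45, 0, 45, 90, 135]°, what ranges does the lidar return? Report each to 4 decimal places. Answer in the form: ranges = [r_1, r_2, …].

ranges = [0.7275, 0.3831, 0.4272, 2.4536, 3.2600, 1.6875, 1.2600]

beam 1: φ=-135°, α=210°
  direction (-0.8660, -0.5000); cell (1,4); t to first gridline: x 0.7275, y 0.7400 (then +1.1547 / +2.0000)
    (0,4) via x @ 0.7275  # hit
  → r_1 = 0.7275
beam 2: φ=-90°, α=255°
  direction (-0.2588, -0.9659); cell (1,4); t to first gridline: x 2.4341, y 0.3831 (then +3.8637 / +1.0353)
    (1,3) via y @ 0.3831  # hit
  → r_2 = 0.3831
beam 3: φ=-45°, α=300°
  direction (0.5000, -0.8660); cell (1,4); t to first gridline: x 0.7400, y 0.4272 (then +2.0000 / +1.1547)
    (1,3) via y @ 0.4272  # hit
  → r_3 = 0.4272
beam 4: φ=0°, α=345°
  direction (0.9659, -0.2588); cell (1,4); t to first gridline: x 0.3831, y 1.4296 (then +1.0353 / +3.8637)
    (2,4) via x @ 0.3831
    (3,4) via x @ 1.4183
    (3,3) via y @ 1.4296
    (4,3) via x @ 2.4536  # hit
  → r_4 = 2.4536
beam 5: φ=45°, α=30°
  direction (0.8660, 0.5000); cell (1,4); t to first gridline: x 0.4272, y 1.2600 (then +1.1547 / +2.0000)
    (2,4) via x @ 0.4272
    (2,5) via y @ 1.2600
    (3,5) via x @ 1.5819
    (4,5) via x @ 2.7366
    (4,6) via y @ 3.2600  # hit
  → r_5 = 3.2600
beam 6: φ=90°, α=75°
  direction (0.2588, 0.9659); cell (1,4); t to first gridline: x 1.4296, y 0.6522 (then +3.8637 / +1.0353)
    (1,5) via y @ 0.6522
    (2,5) via x @ 1.4296
    (2,6) via y @ 1.6875  # hit
  → r_6 = 1.6875
beam 7: φ=135°, α=120°
  direction (-0.5000, 0.8660); cell (1,4); t to first gridline: x 1.2600, y 0.7275 (then +2.0000 / +1.1547)
    (1,5) via y @ 0.7275
    (0,5) via x @ 1.2600  # hit
  → r_7 = 1.2600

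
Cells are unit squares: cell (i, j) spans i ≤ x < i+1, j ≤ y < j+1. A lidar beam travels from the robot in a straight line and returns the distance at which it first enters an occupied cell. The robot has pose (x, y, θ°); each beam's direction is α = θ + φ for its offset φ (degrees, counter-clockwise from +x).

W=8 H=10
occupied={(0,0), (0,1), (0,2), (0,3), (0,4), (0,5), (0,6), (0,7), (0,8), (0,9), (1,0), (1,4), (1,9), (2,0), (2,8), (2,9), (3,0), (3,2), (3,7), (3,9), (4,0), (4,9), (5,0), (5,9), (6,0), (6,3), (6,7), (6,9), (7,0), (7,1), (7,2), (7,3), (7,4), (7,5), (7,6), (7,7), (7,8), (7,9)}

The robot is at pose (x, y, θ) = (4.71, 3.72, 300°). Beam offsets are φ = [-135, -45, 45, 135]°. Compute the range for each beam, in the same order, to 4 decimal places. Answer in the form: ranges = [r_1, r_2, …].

ranges = [2.8056, 2.8160, 1.3355, 5.4663]

beam 1: φ=-135°, α=165°
  d=(-0.9659,0.2588)  start (4,3)  tX=0.7350 tY=1.0818  stride 1/|dx|=1.0353 1/|dy|=3.8637
    cross x-line → (3,3), t=0.7350
    cross y-line → (3,4), t=1.0818
    cross x-line → (2,4), t=1.7703
    cross x-line → (1,4), t=2.8056 (wall)
  → r_1 = 2.8056
beam 2: φ=-45°, α=255°
  d=(-0.2588,-0.9659)  start (4,3)  tX=2.7432 tY=0.7454  stride 1/|dx|=3.8637 1/|dy|=1.0353
    cross y-line → (4,2), t=0.7454
    cross y-line → (4,1), t=1.7807
    cross x-line → (3,1), t=2.7432
    cross y-line → (3,0), t=2.8160 (wall)
  → r_2 = 2.8160
beam 3: φ=45°, α=345°
  d=(0.9659,-0.2588)  start (4,3)  tX=0.3002 tY=2.7819  stride 1/|dx|=1.0353 1/|dy|=3.8637
    cross x-line → (5,3), t=0.3002
    cross x-line → (6,3), t=1.3355 (wall)
  → r_3 = 1.3355
beam 4: φ=135°, α=75°
  d=(0.2588,0.9659)  start (4,3)  tX=1.1205 tY=0.2899  stride 1/|dx|=3.8637 1/|dy|=1.0353
    cross y-line → (4,4), t=0.2899
    cross x-line → (5,4), t=1.1205
    cross y-line → (5,5), t=1.3252
    cross y-line → (5,6), t=2.3604
    cross y-line → (5,7), t=3.3957
    cross y-line → (5,8), t=4.4310
    cross x-line → (6,8), t=4.9842
    cross y-line → (6,9), t=5.4663 (wall)
  → r_4 = 5.4663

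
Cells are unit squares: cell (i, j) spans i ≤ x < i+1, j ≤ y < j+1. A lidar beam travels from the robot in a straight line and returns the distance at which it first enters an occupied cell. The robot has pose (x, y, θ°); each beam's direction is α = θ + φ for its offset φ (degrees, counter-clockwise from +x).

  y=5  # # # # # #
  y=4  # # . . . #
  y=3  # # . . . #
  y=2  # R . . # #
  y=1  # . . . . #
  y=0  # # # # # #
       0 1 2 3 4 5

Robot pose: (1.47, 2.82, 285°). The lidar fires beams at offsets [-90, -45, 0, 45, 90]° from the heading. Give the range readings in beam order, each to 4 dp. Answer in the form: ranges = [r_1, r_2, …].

beam 1: φ=-90°, α=195°
  direction (-0.9659, -0.2588); cell (1,2); t to first gridline: x 0.4866, y 3.1682 (then +1.0353 / +3.8637)
    (0,2) via x @ 0.4866  # hit
  → r_1 = 0.4866
beam 2: φ=-45°, α=240°
  direction (-0.5000, -0.8660); cell (1,2); t to first gridline: x 0.9400, y 0.9469 (then +2.0000 / +1.1547)
    (0,2) via x @ 0.9400  # hit
  → r_2 = 0.9400
beam 3: φ=0°, α=285°
  direction (0.2588, -0.9659); cell (1,2); t to first gridline: x 2.0478, y 0.8489 (then +3.8637 / +1.0353)
    (1,1) via y @ 0.8489
    (1,0) via y @ 1.8842  # hit
  → r_3 = 1.8842
beam 4: φ=45°, α=330°
  direction (0.8660, -0.5000); cell (1,2); t to first gridline: x 0.6120, y 1.6400 (then +1.1547 / +2.0000)
    (2,2) via x @ 0.6120
    (2,1) via y @ 1.6400
    (3,1) via x @ 1.7667
    (4,1) via x @ 2.9214
    (4,0) via y @ 3.6400  # hit
  → r_4 = 3.6400
beam 5: φ=90°, α=15°
  direction (0.9659, 0.2588); cell (1,2); t to first gridline: x 0.5487, y 0.6955 (then +1.0353 / +3.8637)
    (2,2) via x @ 0.5487
    (2,3) via y @ 0.6955
    (3,3) via x @ 1.5840
    (4,3) via x @ 2.6192
    (5,3) via x @ 3.6545  # hit
  → r_5 = 3.6545

ranges = [0.4866, 0.9400, 1.8842, 3.6400, 3.6545]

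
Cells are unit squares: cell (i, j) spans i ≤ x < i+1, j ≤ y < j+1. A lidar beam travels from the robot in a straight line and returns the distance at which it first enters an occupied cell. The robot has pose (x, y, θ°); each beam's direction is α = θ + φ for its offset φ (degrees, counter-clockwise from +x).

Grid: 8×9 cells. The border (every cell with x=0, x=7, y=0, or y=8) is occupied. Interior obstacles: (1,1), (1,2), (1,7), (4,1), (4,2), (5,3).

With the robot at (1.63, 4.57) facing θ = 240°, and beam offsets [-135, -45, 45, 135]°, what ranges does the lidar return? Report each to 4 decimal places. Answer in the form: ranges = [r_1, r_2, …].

beam 1: φ=-135°, α=105°
  dir = (cos 105°, sin 105°) = (-0.2588, 0.9659); from cell (1,4)
  next x-line at t=2.4341, next y-line at t=0.4452; Δt_x=3.8637, Δt_y=1.0353
    y: enter (1,5) at t=0.4452
    y: enter (1,6) at t=1.4804
    x: enter (0,6) at t=2.4341 ← occupied
  → r_1 = 2.4341
beam 2: φ=-45°, α=195°
  dir = (cos 195°, sin 195°) = (-0.9659, -0.2588); from cell (1,4)
  next x-line at t=0.6522, next y-line at t=2.2023; Δt_x=1.0353, Δt_y=3.8637
    x: enter (0,4) at t=0.6522 ← occupied
  → r_2 = 0.6522
beam 3: φ=45°, α=285°
  dir = (cos 285°, sin 285°) = (0.2588, -0.9659); from cell (1,4)
  next x-line at t=1.4296, next y-line at t=0.5901; Δt_x=3.8637, Δt_y=1.0353
    y: enter (1,3) at t=0.5901
    x: enter (2,3) at t=1.4296
    y: enter (2,2) at t=1.6254
    y: enter (2,1) at t=2.6607
    y: enter (2,0) at t=3.6959 ← occupied
  → r_3 = 3.6959
beam 4: φ=135°, α=15°
  dir = (cos 15°, sin 15°) = (0.9659, 0.2588); from cell (1,4)
  next x-line at t=0.3831, next y-line at t=1.6614; Δt_x=1.0353, Δt_y=3.8637
    x: enter (2,4) at t=0.3831
    x: enter (3,4) at t=1.4183
    y: enter (3,5) at t=1.6614
    x: enter (4,5) at t=2.4536
    x: enter (5,5) at t=3.4889
    x: enter (6,5) at t=4.5242
    y: enter (6,6) at t=5.5251
    x: enter (7,6) at t=5.5594 ← occupied
  → r_4 = 5.5594

ranges = [2.4341, 0.6522, 3.6959, 5.5594]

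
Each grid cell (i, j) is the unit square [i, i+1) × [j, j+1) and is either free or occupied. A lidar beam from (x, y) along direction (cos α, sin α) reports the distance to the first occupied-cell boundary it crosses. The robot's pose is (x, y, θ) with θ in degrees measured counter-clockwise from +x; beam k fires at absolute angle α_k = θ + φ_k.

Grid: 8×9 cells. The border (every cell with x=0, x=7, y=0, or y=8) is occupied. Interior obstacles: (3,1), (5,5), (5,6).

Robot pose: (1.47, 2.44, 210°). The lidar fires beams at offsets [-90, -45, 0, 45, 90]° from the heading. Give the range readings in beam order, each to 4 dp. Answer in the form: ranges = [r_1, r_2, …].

ranges = [0.9400, 0.4866, 0.5427, 1.4908, 1.6628]

beam 1: φ=-90°, α=120°
  d=(-0.5000,0.8660)  start (1,2)  tX=0.9400 tY=0.6466  stride 1/|dx|=2.0000 1/|dy|=1.1547
    cross y-line → (1,3), t=0.6466
    cross x-line → (0,3), t=0.9400 (wall)
  → r_1 = 0.9400
beam 2: φ=-45°, α=165°
  d=(-0.9659,0.2588)  start (1,2)  tX=0.4866 tY=2.1637  stride 1/|dx|=1.0353 1/|dy|=3.8637
    cross x-line → (0,2), t=0.4866 (wall)
  → r_2 = 0.4866
beam 3: φ=0°, α=210°
  d=(-0.8660,-0.5000)  start (1,2)  tX=0.5427 tY=0.8800  stride 1/|dx|=1.1547 1/|dy|=2.0000
    cross x-line → (0,2), t=0.5427 (wall)
  → r_3 = 0.5427
beam 4: φ=45°, α=255°
  d=(-0.2588,-0.9659)  start (1,2)  tX=1.8159 tY=0.4555  stride 1/|dx|=3.8637 1/|dy|=1.0353
    cross y-line → (1,1), t=0.4555
    cross y-line → (1,0), t=1.4908 (wall)
  → r_4 = 1.4908
beam 5: φ=90°, α=300°
  d=(0.5000,-0.8660)  start (1,2)  tX=1.0600 tY=0.5081  stride 1/|dx|=2.0000 1/|dy|=1.1547
    cross y-line → (1,1), t=0.5081
    cross x-line → (2,1), t=1.0600
    cross y-line → (2,0), t=1.6628 (wall)
  → r_5 = 1.6628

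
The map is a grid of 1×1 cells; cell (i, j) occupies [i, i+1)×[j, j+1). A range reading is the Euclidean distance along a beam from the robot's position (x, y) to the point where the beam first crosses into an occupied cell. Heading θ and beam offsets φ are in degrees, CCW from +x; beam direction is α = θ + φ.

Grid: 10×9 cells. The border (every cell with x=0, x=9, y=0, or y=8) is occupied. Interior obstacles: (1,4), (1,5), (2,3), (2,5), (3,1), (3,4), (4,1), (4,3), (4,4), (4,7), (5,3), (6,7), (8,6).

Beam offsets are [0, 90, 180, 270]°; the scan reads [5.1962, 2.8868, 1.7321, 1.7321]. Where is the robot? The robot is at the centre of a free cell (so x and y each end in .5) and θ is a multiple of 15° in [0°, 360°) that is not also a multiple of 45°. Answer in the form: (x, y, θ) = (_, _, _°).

The pose lattice has 43·16 = 688 candidates. Test each by forward raycasting.
  (6.5, 3.5, 75°): beam 1 = 4.6587 ≠ 5.1962 ✗
  (5.5, 1.5, 240°): beam 1 = 0.5774 ≠ 5.1962 ✗
  (8.5, 1.5, 210°): beam 1 = 1.0000 ≠ 5.1962 ✗
  …
  (7.5, 2.5, 120°): r_1=5.1962, r_2=2.8868, r_3=1.7321, r_4=1.7321 — all match ✓
No second candidate reproduces the full scan.

(x, y, θ) = (7.5, 2.5, 120°)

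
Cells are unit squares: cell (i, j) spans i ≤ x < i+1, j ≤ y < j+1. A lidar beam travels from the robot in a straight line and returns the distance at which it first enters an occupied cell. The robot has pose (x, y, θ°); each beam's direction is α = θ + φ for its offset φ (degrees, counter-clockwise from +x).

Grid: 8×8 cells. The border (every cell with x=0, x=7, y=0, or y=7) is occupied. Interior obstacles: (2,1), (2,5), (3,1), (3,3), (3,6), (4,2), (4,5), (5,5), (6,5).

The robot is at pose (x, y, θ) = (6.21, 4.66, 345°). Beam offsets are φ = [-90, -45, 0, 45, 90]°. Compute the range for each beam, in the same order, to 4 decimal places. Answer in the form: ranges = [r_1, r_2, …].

ranges = [3.7891, 1.5800, 0.8179, 0.6800, 0.3520]

beam 1: φ=-90°, α=255°
  cosα=-0.2588 sinα=-0.9659 | (6,4) | tMaxX 0.8114 tMaxY 0.6833 | tΔX 3.8637 tΔY 1.0353
    t=0.6833 [y] (6,3)
    t=0.8114 [x] (5,3)
    t=1.7186 [y] (5,2)
    t=2.7538 [y] (5,1)
    t=3.7891 [y] (5,0) — stop
  → r_1 = 3.7891
beam 2: φ=-45°, α=300°
  cosα=0.5000 sinα=-0.8660 | (6,4) | tMaxX 1.5800 tMaxY 0.7621 | tΔX 2.0000 tΔY 1.1547
    t=0.7621 [y] (6,3)
    t=1.5800 [x] (7,3) — stop
  → r_2 = 1.5800
beam 3: φ=0°, α=345°
  cosα=0.9659 sinα=-0.2588 | (6,4) | tMaxX 0.8179 tMaxY 2.5500 | tΔX 1.0353 tΔY 3.8637
    t=0.8179 [x] (7,4) — stop
  → r_3 = 0.8179
beam 4: φ=45°, α=30°
  cosα=0.8660 sinα=0.5000 | (6,4) | tMaxX 0.9122 tMaxY 0.6800 | tΔX 1.1547 tΔY 2.0000
    t=0.6800 [y] (6,5) — stop
  → r_4 = 0.6800
beam 5: φ=90°, α=75°
  cosα=0.2588 sinα=0.9659 | (6,4) | tMaxX 3.0523 tMaxY 0.3520 | tΔX 3.8637 tΔY 1.0353
    t=0.3520 [y] (6,5) — stop
  → r_5 = 0.3520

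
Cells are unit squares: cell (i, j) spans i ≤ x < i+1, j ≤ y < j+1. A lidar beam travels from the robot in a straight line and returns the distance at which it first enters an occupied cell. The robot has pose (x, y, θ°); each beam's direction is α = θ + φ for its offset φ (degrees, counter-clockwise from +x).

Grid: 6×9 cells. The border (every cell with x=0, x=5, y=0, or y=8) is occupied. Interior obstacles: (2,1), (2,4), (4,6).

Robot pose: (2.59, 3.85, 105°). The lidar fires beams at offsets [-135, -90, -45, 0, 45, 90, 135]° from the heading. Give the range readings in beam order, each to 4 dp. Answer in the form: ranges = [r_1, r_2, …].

ranges = [2.7828, 2.4950, 0.1732, 0.1553, 0.3000, 1.6461, 3.1800]

beam 1: φ=-135°, α=330°
  direction (0.8660, -0.5000); cell (2,3); t to first gridline: x 0.4734, y 1.7000 (then +1.1547 / +2.0000)
    (3,3) via x @ 0.4734
    (4,3) via x @ 1.6281
    (4,2) via y @ 1.7000
    (5,2) via x @ 2.7828  # hit
  → r_1 = 2.7828
beam 2: φ=-90°, α=15°
  direction (0.9659, 0.2588); cell (2,3); t to first gridline: x 0.4245, y 0.5796 (then +1.0353 / +3.8637)
    (3,3) via x @ 0.4245
    (3,4) via y @ 0.5796
    (4,4) via x @ 1.4597
    (5,4) via x @ 2.4950  # hit
  → r_2 = 2.4950
beam 3: φ=-45°, α=60°
  direction (0.5000, 0.8660); cell (2,3); t to first gridline: x 0.8200, y 0.1732 (then +2.0000 / +1.1547)
    (2,4) via y @ 0.1732  # hit
  → r_3 = 0.1732
beam 4: φ=0°, α=105°
  direction (-0.2588, 0.9659); cell (2,3); t to first gridline: x 2.2796, y 0.1553 (then +3.8637 / +1.0353)
    (2,4) via y @ 0.1553  # hit
  → r_4 = 0.1553
beam 5: φ=45°, α=150°
  direction (-0.8660, 0.5000); cell (2,3); t to first gridline: x 0.6813, y 0.3000 (then +1.1547 / +2.0000)
    (2,4) via y @ 0.3000  # hit
  → r_5 = 0.3000
beam 6: φ=90°, α=195°
  direction (-0.9659, -0.2588); cell (2,3); t to first gridline: x 0.6108, y 3.2841 (then +1.0353 / +3.8637)
    (1,3) via x @ 0.6108
    (0,3) via x @ 1.6461  # hit
  → r_6 = 1.6461
beam 7: φ=135°, α=240°
  direction (-0.5000, -0.8660); cell (2,3); t to first gridline: x 1.1800, y 0.9815 (then +2.0000 / +1.1547)
    (2,2) via y @ 0.9815
    (1,2) via x @ 1.1800
    (1,1) via y @ 2.1362
    (0,1) via x @ 3.1800  # hit
  → r_7 = 3.1800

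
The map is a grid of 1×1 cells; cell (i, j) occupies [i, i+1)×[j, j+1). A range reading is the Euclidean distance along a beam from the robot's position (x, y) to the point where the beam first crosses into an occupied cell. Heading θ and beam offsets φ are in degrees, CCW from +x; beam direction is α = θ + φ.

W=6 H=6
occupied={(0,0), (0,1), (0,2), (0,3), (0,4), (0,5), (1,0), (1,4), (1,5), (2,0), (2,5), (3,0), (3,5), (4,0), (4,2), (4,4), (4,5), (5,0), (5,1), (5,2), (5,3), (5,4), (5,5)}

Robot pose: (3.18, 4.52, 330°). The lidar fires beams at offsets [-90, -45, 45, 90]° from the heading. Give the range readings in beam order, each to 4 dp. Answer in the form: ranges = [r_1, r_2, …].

ranges = [4.0645, 3.6442, 0.8489, 0.5543]

beam 1: φ=-90°, α=240°
  d=(-0.5000,-0.8660)  start (3,4)  tX=0.3600 tY=0.6004  stride 1/|dx|=2.0000 1/|dy|=1.1547
    cross x-line → (2,4), t=0.3600
    cross y-line → (2,3), t=0.6004
    cross y-line → (2,2), t=1.7551
    cross x-line → (1,2), t=2.3600
    cross y-line → (1,1), t=2.9098
    cross y-line → (1,0), t=4.0645 (wall)
  → r_1 = 4.0645
beam 2: φ=-45°, α=285°
  d=(0.2588,-0.9659)  start (3,4)  tX=3.1682 tY=0.5383  stride 1/|dx|=3.8637 1/|dy|=1.0353
    cross y-line → (3,3), t=0.5383
    cross y-line → (3,2), t=1.5736
    cross y-line → (3,1), t=2.6089
    cross x-line → (4,1), t=3.1682
    cross y-line → (4,0), t=3.6442 (wall)
  → r_2 = 3.6442
beam 3: φ=45°, α=15°
  d=(0.9659,0.2588)  start (3,4)  tX=0.8489 tY=1.8546  stride 1/|dx|=1.0353 1/|dy|=3.8637
    cross x-line → (4,4), t=0.8489 (wall)
  → r_3 = 0.8489
beam 4: φ=90°, α=60°
  d=(0.5000,0.8660)  start (3,4)  tX=1.6400 tY=0.5543  stride 1/|dx|=2.0000 1/|dy|=1.1547
    cross y-line → (3,5), t=0.5543 (wall)
  → r_4 = 0.5543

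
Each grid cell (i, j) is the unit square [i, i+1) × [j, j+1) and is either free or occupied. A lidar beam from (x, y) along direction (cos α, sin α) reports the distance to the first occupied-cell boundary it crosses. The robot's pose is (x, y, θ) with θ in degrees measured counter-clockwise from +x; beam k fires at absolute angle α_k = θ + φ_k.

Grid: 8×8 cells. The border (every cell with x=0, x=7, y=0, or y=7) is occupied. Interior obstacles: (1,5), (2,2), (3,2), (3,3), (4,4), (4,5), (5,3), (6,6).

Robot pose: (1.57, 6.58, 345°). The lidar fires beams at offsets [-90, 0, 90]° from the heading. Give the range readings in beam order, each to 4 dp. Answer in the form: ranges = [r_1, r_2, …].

ranges = [0.6005, 2.5157, 0.4348]

beam 1: φ=-90°, α=255°
  dir = (cos 255°, sin 255°) = (-0.2588, -0.9659); from cell (1,6)
  next x-line at t=2.2023, next y-line at t=0.6005; Δt_x=3.8637, Δt_y=1.0353
    y: enter (1,5) at t=0.6005 ← occupied
  → r_1 = 0.6005
beam 2: φ=0°, α=345°
  dir = (cos 345°, sin 345°) = (0.9659, -0.2588); from cell (1,6)
  next x-line at t=0.4452, next y-line at t=2.2409; Δt_x=1.0353, Δt_y=3.8637
    x: enter (2,6) at t=0.4452
    x: enter (3,6) at t=1.4804
    y: enter (3,5) at t=2.2409
    x: enter (4,5) at t=2.5157 ← occupied
  → r_2 = 2.5157
beam 3: φ=90°, α=75°
  dir = (cos 75°, sin 75°) = (0.2588, 0.9659); from cell (1,6)
  next x-line at t=1.6614, next y-line at t=0.4348; Δt_x=3.8637, Δt_y=1.0353
    y: enter (1,7) at t=0.4348 ← occupied
  → r_3 = 0.4348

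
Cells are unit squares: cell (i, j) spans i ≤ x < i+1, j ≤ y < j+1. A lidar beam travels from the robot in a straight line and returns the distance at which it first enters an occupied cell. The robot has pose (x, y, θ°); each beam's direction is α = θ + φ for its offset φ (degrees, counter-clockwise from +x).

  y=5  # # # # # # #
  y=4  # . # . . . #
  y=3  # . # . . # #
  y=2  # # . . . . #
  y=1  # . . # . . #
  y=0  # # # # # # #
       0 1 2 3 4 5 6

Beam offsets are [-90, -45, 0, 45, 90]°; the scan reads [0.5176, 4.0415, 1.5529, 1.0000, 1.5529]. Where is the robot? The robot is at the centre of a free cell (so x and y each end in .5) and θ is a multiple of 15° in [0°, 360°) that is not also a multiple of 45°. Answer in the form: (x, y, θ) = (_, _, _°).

(x, y, θ) = (2.5, 1.5, 105°)

The pose lattice has 15·16 = 240 candidates. Test each by forward raycasting.
  (1.5, 3.5, 300°): beam 1 = 0.5774 ≠ 0.5176 ✗
  (1.5, 4.5, 210°): beam 1 = 0.5774 ≠ 0.5176 ✗
  (5.5, 2.5, 345°): beam 1 = 1.5529 ≠ 0.5176 ✗
  (4.5, 4.5, 300°): beam 1 = 1.7321 ≠ 0.5176 ✗
  (5.5, 2.5, 330°): beam 1 = 1.7321 ≠ 0.5176 ✗
  …
  (2.5, 1.5, 105°): r_1=0.5176, r_2=4.0415, r_3=1.5529, r_4=1.0000, r_5=1.5529 — all match ✓
Unique over the lattice → pose = (2.5, 1.5, 105°).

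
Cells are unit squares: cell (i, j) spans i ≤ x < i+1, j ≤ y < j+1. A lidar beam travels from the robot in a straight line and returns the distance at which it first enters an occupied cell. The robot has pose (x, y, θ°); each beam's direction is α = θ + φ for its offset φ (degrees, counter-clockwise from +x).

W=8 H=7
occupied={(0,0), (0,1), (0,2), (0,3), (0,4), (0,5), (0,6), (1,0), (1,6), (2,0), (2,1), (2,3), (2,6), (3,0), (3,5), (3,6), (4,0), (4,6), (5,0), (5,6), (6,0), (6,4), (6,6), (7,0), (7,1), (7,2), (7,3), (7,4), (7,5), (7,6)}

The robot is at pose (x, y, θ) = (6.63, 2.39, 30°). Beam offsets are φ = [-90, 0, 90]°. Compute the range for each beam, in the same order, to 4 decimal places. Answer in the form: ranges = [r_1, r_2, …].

ranges = [0.7400, 0.4272, 4.1685]

beam 1: φ=-90°, α=300°
  dir = (cos 300°, sin 300°) = (0.5000, -0.8660); from cell (6,2)
  next x-line at t=0.7400, next y-line at t=0.4503; Δt_x=2.0000, Δt_y=1.1547
    y: enter (6,1) at t=0.4503
    x: enter (7,1) at t=0.7400 ← occupied
  → r_1 = 0.7400
beam 2: φ=0°, α=30°
  dir = (cos 30°, sin 30°) = (0.8660, 0.5000); from cell (6,2)
  next x-line at t=0.4272, next y-line at t=1.2200; Δt_x=1.1547, Δt_y=2.0000
    x: enter (7,2) at t=0.4272 ← occupied
  → r_2 = 0.4272
beam 3: φ=90°, α=120°
  dir = (cos 120°, sin 120°) = (-0.5000, 0.8660); from cell (6,2)
  next x-line at t=1.2600, next y-line at t=0.7044; Δt_x=2.0000, Δt_y=1.1547
    y: enter (6,3) at t=0.7044
    x: enter (5,3) at t=1.2600
    y: enter (5,4) at t=1.8591
    y: enter (5,5) at t=3.0138
    x: enter (4,5) at t=3.2600
    y: enter (4,6) at t=4.1685 ← occupied
  → r_3 = 4.1685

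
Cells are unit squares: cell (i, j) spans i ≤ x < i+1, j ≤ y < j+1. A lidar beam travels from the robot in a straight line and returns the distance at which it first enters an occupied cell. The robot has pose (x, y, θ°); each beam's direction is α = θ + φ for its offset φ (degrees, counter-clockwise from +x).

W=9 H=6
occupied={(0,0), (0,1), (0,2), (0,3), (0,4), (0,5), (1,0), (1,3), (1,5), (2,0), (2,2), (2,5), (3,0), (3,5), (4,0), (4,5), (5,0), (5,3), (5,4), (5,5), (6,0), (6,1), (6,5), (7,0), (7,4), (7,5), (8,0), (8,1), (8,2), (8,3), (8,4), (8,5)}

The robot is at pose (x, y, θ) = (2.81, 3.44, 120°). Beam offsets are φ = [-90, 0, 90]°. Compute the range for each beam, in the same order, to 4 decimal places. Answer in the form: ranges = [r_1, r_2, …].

beam 1: φ=-90°, α=30°
  d=(0.8660,0.5000)  start (2,3)  tX=0.2194 tY=1.1200  stride 1/|dx|=1.1547 1/|dy|=2.0000
    cross x-line → (3,3), t=0.2194
    cross y-line → (3,4), t=1.1200
    cross x-line → (4,4), t=1.3741
    cross x-line → (5,4), t=2.5288 (wall)
  → r_1 = 2.5288
beam 2: φ=0°, α=120°
  d=(-0.5000,0.8660)  start (2,3)  tX=1.6200 tY=0.6466  stride 1/|dx|=2.0000 1/|dy|=1.1547
    cross y-line → (2,4), t=0.6466
    cross x-line → (1,4), t=1.6200
    cross y-line → (1,5), t=1.8013 (wall)
  → r_2 = 1.8013
beam 3: φ=90°, α=210°
  d=(-0.8660,-0.5000)  start (2,3)  tX=0.9353 tY=0.8800  stride 1/|dx|=1.1547 1/|dy|=2.0000
    cross y-line → (2,2), t=0.8800 (wall)
  → r_3 = 0.8800

ranges = [2.5288, 1.8013, 0.8800]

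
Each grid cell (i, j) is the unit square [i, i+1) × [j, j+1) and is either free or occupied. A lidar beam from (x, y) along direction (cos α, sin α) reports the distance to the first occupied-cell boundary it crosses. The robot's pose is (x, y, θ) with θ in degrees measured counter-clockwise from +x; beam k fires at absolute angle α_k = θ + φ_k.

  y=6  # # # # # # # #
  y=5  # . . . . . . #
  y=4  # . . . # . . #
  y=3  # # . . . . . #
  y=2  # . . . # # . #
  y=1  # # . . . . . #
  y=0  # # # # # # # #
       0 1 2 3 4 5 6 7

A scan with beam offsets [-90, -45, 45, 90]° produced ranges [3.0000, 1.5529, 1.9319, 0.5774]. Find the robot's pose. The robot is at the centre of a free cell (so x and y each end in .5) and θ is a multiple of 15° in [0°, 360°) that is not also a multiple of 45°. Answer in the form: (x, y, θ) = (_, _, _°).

Enumerate (i+0.5, j+0.5, θ) over the 25 free cells and 16 admissible headings. For each, cast all 4 beams and compare to the given ranges.
  (5.5, 4.5, 75°): beam 1 = 1.5529 ≠ 3.0000 ✗
  (2.5, 2.5, 240°): beam 1 = 1.0000 ≠ 3.0000 ✗
  (2.5, 2.5, 120°): beam 1 = 5.1962 ≠ 3.0000 ✗
  (1.5, 5.5, 15°): beam 1 = 1.5529 ≠ 3.0000 ✗
  …
  (6.5, 4.5, 240°): r_1=3.0000, r_2=1.5529, r_3=1.9319, r_4=0.5774 — all match ✓
No second candidate reproduces the full scan.

(x, y, θ) = (6.5, 4.5, 240°)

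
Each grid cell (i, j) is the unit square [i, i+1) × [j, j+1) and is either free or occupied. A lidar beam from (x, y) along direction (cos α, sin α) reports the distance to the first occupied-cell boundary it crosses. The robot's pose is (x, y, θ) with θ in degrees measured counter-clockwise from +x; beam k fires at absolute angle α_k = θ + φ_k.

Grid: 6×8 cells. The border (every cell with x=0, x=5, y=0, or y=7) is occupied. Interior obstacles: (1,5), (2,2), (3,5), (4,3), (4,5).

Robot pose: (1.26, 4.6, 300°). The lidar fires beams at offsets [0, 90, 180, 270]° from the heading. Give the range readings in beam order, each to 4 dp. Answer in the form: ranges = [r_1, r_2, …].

ranges = [1.8475, 0.8000, 0.4619, 0.3002]

beam 1: φ=0°, α=300°
  cosα=0.5000 sinα=-0.8660 | (1,4) | tMaxX 1.4800 tMaxY 0.6928 | tΔX 2.0000 tΔY 1.1547
    t=0.6928 [y] (1,3)
    t=1.4800 [x] (2,3)
    t=1.8475 [y] (2,2) — stop
  → r_1 = 1.8475
beam 2: φ=90°, α=30°
  cosα=0.8660 sinα=0.5000 | (1,4) | tMaxX 0.8545 tMaxY 0.8000 | tΔX 1.1547 tΔY 2.0000
    t=0.8000 [y] (1,5) — stop
  → r_2 = 0.8000
beam 3: φ=180°, α=120°
  cosα=-0.5000 sinα=0.8660 | (1,4) | tMaxX 0.5200 tMaxY 0.4619 | tΔX 2.0000 tΔY 1.1547
    t=0.4619 [y] (1,5) — stop
  → r_3 = 0.4619
beam 4: φ=270°, α=210°
  cosα=-0.8660 sinα=-0.5000 | (1,4) | tMaxX 0.3002 tMaxY 1.2000 | tΔX 1.1547 tΔY 2.0000
    t=0.3002 [x] (0,4) — stop
  → r_4 = 0.3002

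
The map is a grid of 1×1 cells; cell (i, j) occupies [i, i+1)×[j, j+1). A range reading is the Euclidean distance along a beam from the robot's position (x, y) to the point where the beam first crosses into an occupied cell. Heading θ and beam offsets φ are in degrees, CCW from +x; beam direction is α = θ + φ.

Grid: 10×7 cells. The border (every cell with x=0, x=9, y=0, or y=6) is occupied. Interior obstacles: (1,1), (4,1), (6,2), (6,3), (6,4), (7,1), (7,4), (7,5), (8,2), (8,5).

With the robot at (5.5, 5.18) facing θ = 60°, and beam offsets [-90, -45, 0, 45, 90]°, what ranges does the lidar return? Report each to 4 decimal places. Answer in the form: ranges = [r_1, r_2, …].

ranges = [0.5774, 1.5529, 0.9469, 0.8489, 1.6400]

beam 1: φ=-90°, α=330°
  cosα=0.8660 sinα=-0.5000 | (5,5) | tMaxX 0.5774 tMaxY 0.3600 | tΔX 1.1547 tΔY 2.0000
    t=0.3600 [y] (5,4)
    t=0.5774 [x] (6,4) — stop
  → r_1 = 0.5774
beam 2: φ=-45°, α=15°
  cosα=0.9659 sinα=0.2588 | (5,5) | tMaxX 0.5176 tMaxY 3.1682 | tΔX 1.0353 tΔY 3.8637
    t=0.5176 [x] (6,5)
    t=1.5529 [x] (7,5) — stop
  → r_2 = 1.5529
beam 3: φ=0°, α=60°
  cosα=0.5000 sinα=0.8660 | (5,5) | tMaxX 1.0000 tMaxY 0.9469 | tΔX 2.0000 tΔY 1.1547
    t=0.9469 [y] (5,6) — stop
  → r_3 = 0.9469
beam 4: φ=45°, α=105°
  cosα=-0.2588 sinα=0.9659 | (5,5) | tMaxX 1.9319 tMaxY 0.8489 | tΔX 3.8637 tΔY 1.0353
    t=0.8489 [y] (5,6) — stop
  → r_4 = 0.8489
beam 5: φ=90°, α=150°
  cosα=-0.8660 sinα=0.5000 | (5,5) | tMaxX 0.5774 tMaxY 1.6400 | tΔX 1.1547 tΔY 2.0000
    t=0.5774 [x] (4,5)
    t=1.6400 [y] (4,6) — stop
  → r_5 = 1.6400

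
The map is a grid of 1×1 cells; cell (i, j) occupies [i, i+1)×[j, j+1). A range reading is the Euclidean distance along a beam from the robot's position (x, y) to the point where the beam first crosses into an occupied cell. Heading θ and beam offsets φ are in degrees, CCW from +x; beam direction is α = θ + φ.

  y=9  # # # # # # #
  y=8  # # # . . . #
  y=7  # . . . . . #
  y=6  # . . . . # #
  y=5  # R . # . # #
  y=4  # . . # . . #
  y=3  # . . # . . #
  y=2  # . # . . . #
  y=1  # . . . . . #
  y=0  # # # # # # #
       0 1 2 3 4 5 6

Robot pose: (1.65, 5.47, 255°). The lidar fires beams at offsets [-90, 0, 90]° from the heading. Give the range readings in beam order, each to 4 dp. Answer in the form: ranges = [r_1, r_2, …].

ranges = [0.6729, 2.5114, 1.3976]

beam 1: φ=-90°, α=165°
  d=(-0.9659,0.2588)  start (1,5)  tX=0.6729 tY=2.0478  stride 1/|dx|=1.0353 1/|dy|=3.8637
    cross x-line → (0,5), t=0.6729 (wall)
  → r_1 = 0.6729
beam 2: φ=0°, α=255°
  d=(-0.2588,-0.9659)  start (1,5)  tX=2.5114 tY=0.4866  stride 1/|dx|=3.8637 1/|dy|=1.0353
    cross y-line → (1,4), t=0.4866
    cross y-line → (1,3), t=1.5219
    cross x-line → (0,3), t=2.5114 (wall)
  → r_2 = 2.5114
beam 3: φ=90°, α=345°
  d=(0.9659,-0.2588)  start (1,5)  tX=0.3623 tY=1.8159  stride 1/|dx|=1.0353 1/|dy|=3.8637
    cross x-line → (2,5), t=0.3623
    cross x-line → (3,5), t=1.3976 (wall)
  → r_3 = 1.3976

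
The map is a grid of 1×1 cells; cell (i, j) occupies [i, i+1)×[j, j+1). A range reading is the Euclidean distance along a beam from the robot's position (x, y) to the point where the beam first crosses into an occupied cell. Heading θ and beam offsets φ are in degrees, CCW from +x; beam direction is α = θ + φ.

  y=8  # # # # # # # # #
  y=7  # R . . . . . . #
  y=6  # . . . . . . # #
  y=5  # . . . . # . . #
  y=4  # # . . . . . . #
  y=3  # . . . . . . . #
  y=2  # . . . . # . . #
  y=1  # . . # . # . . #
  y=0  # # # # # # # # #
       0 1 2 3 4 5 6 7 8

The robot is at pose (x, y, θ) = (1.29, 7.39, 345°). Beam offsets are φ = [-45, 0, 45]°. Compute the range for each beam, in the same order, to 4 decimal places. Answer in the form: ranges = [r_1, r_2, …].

ranges = [7.3785, 6.9467, 1.2200]

beam 1: φ=-45°, α=300°
  d=(0.5000,-0.8660)  start (1,7)  tX=1.4200 tY=0.4503  stride 1/|dx|=2.0000 1/|dy|=1.1547
    cross y-line → (1,6), t=0.4503
    cross x-line → (2,6), t=1.4200
    cross y-line → (2,5), t=1.6050
    cross y-line → (2,4), t=2.7597
    cross x-line → (3,4), t=3.4200
    cross y-line → (3,3), t=3.9144
    cross y-line → (3,2), t=5.0691
    cross x-line → (4,2), t=5.4200
    cross y-line → (4,1), t=6.2238
    cross y-line → (4,0), t=7.3785 (wall)
  → r_1 = 7.3785
beam 2: φ=0°, α=345°
  d=(0.9659,-0.2588)  start (1,7)  tX=0.7350 tY=1.5068  stride 1/|dx|=1.0353 1/|dy|=3.8637
    cross x-line → (2,7), t=0.7350
    cross y-line → (2,6), t=1.5068
    cross x-line → (3,6), t=1.7703
    cross x-line → (4,6), t=2.8056
    cross x-line → (5,6), t=3.8409
    cross x-line → (6,6), t=4.8762
    cross y-line → (6,5), t=5.3705
    cross x-line → (7,5), t=5.9114
    cross x-line → (8,5), t=6.9467 (wall)
  → r_2 = 6.9467
beam 3: φ=45°, α=30°
  d=(0.8660,0.5000)  start (1,7)  tX=0.8198 tY=1.2200  stride 1/|dx|=1.1547 1/|dy|=2.0000
    cross x-line → (2,7), t=0.8198
    cross y-line → (2,8), t=1.2200 (wall)
  → r_3 = 1.2200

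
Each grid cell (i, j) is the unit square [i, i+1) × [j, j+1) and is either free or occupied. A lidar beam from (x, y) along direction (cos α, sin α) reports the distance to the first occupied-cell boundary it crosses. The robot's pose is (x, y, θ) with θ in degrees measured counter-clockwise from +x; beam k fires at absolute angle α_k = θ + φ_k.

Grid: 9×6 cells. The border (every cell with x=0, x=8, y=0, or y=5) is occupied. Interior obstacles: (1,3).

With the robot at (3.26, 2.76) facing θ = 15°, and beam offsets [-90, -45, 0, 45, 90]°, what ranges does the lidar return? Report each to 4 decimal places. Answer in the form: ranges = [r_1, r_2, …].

beam 1: φ=-90°, α=285°
  d=(0.2588,-0.9659)  start (3,2)  tX=2.8591 tY=0.7868  stride 1/|dx|=3.8637 1/|dy|=1.0353
    cross y-line → (3,1), t=0.7868
    cross y-line → (3,0), t=1.8221 (wall)
  → r_1 = 1.8221
beam 2: φ=-45°, α=330°
  d=(0.8660,-0.5000)  start (3,2)  tX=0.8545 tY=1.5200  stride 1/|dx|=1.1547 1/|dy|=2.0000
    cross x-line → (4,2), t=0.8545
    cross y-line → (4,1), t=1.5200
    cross x-line → (5,1), t=2.0092
    cross x-line → (6,1), t=3.1639
    cross y-line → (6,0), t=3.5200 (wall)
  → r_2 = 3.5200
beam 3: φ=0°, α=15°
  d=(0.9659,0.2588)  start (3,2)  tX=0.7661 tY=0.9273  stride 1/|dx|=1.0353 1/|dy|=3.8637
    cross x-line → (4,2), t=0.7661
    cross y-line → (4,3), t=0.9273
    cross x-line → (5,3), t=1.8014
    cross x-line → (6,3), t=2.8367
    cross x-line → (7,3), t=3.8719
    cross y-line → (7,4), t=4.7910
    cross x-line → (8,4), t=4.9072 (wall)
  → r_3 = 4.9072
beam 4: φ=45°, α=60°
  d=(0.5000,0.8660)  start (3,2)  tX=1.4800 tY=0.2771  stride 1/|dx|=2.0000 1/|dy|=1.1547
    cross y-line → (3,3), t=0.2771
    cross y-line → (3,4), t=1.4318
    cross x-line → (4,4), t=1.4800
    cross y-line → (4,5), t=2.5865 (wall)
  → r_4 = 2.5865
beam 5: φ=90°, α=105°
  d=(-0.2588,0.9659)  start (3,2)  tX=1.0046 tY=0.2485  stride 1/|dx|=3.8637 1/|dy|=1.0353
    cross y-line → (3,3), t=0.2485
    cross x-line → (2,3), t=1.0046
    cross y-line → (2,4), t=1.2837
    cross y-line → (2,5), t=2.3190 (wall)
  → r_5 = 2.3190

ranges = [1.8221, 3.5200, 4.9072, 2.5865, 2.3190]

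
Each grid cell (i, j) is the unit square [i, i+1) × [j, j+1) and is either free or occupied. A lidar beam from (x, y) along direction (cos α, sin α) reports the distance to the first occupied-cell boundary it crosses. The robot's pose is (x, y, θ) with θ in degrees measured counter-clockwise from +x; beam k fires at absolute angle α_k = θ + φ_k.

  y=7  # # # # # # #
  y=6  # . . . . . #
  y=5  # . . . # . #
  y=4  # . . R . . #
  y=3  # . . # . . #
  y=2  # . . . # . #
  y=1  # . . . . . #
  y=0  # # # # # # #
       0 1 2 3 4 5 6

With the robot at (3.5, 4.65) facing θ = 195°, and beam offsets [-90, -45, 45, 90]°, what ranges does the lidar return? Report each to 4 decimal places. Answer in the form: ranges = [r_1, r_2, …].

beam 1: φ=-90°, α=105°
  direction (-0.2588, 0.9659); cell (3,4); t to first gridline: x 1.9319, y 0.3623 (then +3.8637 / +1.0353)
    (3,5) via y @ 0.3623
    (3,6) via y @ 1.3976
    (2,6) via x @ 1.9319
    (2,7) via y @ 2.4329  # hit
  → r_1 = 2.4329
beam 2: φ=-45°, α=150°
  direction (-0.8660, 0.5000); cell (3,4); t to first gridline: x 0.5774, y 0.7000 (then +1.1547 / +2.0000)
    (2,4) via x @ 0.5774
    (2,5) via y @ 0.7000
    (1,5) via x @ 1.7321
    (1,6) via y @ 2.7000
    (0,6) via x @ 2.8868  # hit
  → r_2 = 2.8868
beam 3: φ=45°, α=240°
  direction (-0.5000, -0.8660); cell (3,4); t to first gridline: x 1.0000, y 0.7506 (then +2.0000 / +1.1547)
    (3,3) via y @ 0.7506  # hit
  → r_3 = 0.7506
beam 4: φ=90°, α=285°
  direction (0.2588, -0.9659); cell (3,4); t to first gridline: x 1.9319, y 0.6729 (then +3.8637 / +1.0353)
    (3,3) via y @ 0.6729  # hit
  → r_4 = 0.6729

ranges = [2.4329, 2.8868, 0.7506, 0.6729]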